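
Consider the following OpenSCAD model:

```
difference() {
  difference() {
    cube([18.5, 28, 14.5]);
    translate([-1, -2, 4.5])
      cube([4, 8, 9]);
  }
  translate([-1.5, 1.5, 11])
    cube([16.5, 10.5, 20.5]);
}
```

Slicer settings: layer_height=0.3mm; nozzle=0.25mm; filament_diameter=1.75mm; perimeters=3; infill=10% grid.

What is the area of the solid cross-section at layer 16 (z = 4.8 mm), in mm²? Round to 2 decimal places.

At z = 4.8 mm: the cube is present — its section is the full 18.5×28 rectangle (area 518.00 mm²); the cube at (-1, -2) (footprint 4×8) is included at this height (area 32.00 mm²); After the difference (first − rest): starting from the 18.5×28 cube (518.00 mm²), the 4×8 cube at (-1, -2) partially overlaps it — only the 18.00 mm² overlap (of its 32.00 mm²) is removed, clipping the outline — area = 500.00 mm²; the cube at (-1.5, 1.5) does not reach this height (z outside [11, 31.5]); Subtracting the remaining from the first: none of the subtracted shapes is present at this height, so that combined region is unchanged — area = 500.00 mm². Overall, the cross-section is a single solid region. Net area = 500.00 mm².

500.00 mm²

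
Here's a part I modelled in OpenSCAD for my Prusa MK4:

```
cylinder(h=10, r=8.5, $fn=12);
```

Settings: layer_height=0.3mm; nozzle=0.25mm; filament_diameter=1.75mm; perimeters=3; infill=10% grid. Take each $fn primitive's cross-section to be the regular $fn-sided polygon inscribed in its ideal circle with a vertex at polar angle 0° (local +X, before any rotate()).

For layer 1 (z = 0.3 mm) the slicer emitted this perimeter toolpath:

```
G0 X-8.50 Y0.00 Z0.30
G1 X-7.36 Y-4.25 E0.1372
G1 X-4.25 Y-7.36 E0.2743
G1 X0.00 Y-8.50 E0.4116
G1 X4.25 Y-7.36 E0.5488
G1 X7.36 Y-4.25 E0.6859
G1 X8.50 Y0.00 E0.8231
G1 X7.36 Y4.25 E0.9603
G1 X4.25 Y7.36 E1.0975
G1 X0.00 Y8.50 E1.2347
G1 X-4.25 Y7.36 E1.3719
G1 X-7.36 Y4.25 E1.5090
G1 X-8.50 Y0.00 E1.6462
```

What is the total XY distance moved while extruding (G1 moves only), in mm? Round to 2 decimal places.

52.79 mm

Sum the Euclidean lengths of each G1 segment: total = 52.79 mm.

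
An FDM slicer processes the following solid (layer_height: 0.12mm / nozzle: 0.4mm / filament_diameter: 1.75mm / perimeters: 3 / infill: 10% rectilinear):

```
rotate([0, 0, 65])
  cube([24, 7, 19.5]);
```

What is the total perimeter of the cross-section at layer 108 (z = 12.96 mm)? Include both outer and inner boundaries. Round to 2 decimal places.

62.00 mm

At z = 12.96 mm: the cube is present — its section is the full 24×7 rectangle (perimeter 62.00 mm); (rotated 65° about Z; rotation is an isometry so areas/perimeters/island counts are preserved). Overall, the cross-section is a single solid region. Total boundary length (outer) = 62.00 mm.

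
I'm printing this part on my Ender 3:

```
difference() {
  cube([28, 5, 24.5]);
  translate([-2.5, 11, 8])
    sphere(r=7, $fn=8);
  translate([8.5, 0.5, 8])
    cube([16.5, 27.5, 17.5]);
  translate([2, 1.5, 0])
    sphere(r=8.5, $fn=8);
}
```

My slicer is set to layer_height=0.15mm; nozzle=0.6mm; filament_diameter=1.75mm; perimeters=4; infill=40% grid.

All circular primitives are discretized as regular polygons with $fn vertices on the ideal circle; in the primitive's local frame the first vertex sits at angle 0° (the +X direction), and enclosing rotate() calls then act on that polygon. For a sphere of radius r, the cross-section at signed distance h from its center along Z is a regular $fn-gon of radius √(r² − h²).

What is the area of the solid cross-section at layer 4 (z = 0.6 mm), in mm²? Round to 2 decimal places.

At z = 0.6 mm: the cube is present — its section is the full 28×5 rectangle (area 140.00 mm²); the sphere at (-2.5, 11) is absent (|z−center|=7.400 > r=7); the cube at (8.5, 0.5) is not intersected at this z (z outside [8, 25.5]); the sphere at (2, 1.5): section is a regular 8-gon, circumradius = √(r²−h²) = √(8.5²−0.6²) = 8.479 (area = (8/2)·8.479²·sin(360°/8) = 203.34 mm²); Subtracting the remaining from the first: starting from the 28×5 cube (140.00 mm²), the r=8.5 sphere at (2, 1.5) partially overlaps it — only the 49.39 mm² overlap (of its 203.34 mm²) is removed, clipping the outline — area = 90.61 mm². Overall, the cross-section is a single solid region. Net area = 90.61 mm².

90.61 mm²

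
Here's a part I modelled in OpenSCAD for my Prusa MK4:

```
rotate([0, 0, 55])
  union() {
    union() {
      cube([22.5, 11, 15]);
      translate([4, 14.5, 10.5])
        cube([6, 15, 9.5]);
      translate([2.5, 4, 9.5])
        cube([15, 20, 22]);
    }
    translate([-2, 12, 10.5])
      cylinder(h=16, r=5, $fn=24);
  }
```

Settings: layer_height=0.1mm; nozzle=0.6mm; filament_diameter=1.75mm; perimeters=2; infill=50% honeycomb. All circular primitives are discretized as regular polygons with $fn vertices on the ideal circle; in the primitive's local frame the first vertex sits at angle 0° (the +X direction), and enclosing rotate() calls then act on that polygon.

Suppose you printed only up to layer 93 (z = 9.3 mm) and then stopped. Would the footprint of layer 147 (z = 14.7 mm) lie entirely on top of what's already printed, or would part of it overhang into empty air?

part overhangs

Compare the two slices. At z = 9.3: the cube (footprint 22.5×11) is included at this height (area 247.50 mm²); the cube at (4, 14.5) is absent (z outside [10.5, 20]); the cube at (2.5, 4) is absent (z outside [9.5, 31.5]); Combining (union): only the 22.5×11 cube is present, so the union is just that shape — area = 247.50 mm²; the cylinder at (-2, 12) is absent (z outside [10.5, 26.5]); Combining (union): only that combined region is present, so the union is just that shape — area = 247.50 mm²; (whole slice rotated 55° about Z — lengths, areas and connectivity unchanged). At z = 14.7: the cube is present — its section is the full 22.5×11 rectangle (area 247.50 mm²); the cube at (4, 14.5) (footprint 6×15) is included at this height (area 90.00 mm²); the cube at (2.5, 4) (footprint 15×20) is included at this height (area 300.00 mm²); Taking the union: the regions partially overlap — summed areas 637.50 mm² minus the doubly-counted overlap 162.00 mm² gives 475.50 mm² — area = 475.50 mm²; the r=5 cylinder at (-2, 12) gives a regular 24-gon of circumradius 5 (constant along its height) (area = (24/2)·5.000²·sin(360°/24) = 77.65 mm²); Combining (union): the regions partially overlap — summed areas 553.15 mm² minus the doubly-counted overlap 7.91 mm² gives 545.23 mm² — area = 545.23 mm²; (whole slice rotated 55° about Z — lengths, areas and connectivity unchanged). Checking containment: at z = 14.7 the cross-section extends beyond the z = 9.3 cross-section by about 297.73 mm².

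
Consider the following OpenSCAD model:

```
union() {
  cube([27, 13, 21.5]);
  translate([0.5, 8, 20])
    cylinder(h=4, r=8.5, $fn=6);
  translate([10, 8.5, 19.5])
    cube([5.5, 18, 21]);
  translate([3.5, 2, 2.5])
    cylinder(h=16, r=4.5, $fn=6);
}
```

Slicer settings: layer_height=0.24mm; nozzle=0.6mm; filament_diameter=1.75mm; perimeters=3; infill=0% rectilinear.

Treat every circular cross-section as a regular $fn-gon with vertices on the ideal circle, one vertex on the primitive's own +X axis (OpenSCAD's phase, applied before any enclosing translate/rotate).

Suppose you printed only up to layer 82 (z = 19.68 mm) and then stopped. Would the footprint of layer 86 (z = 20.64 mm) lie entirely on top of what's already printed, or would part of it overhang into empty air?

part overhangs

Compare the two slices. At z = 19.68: the cube (footprint 27×13) is included at this height (area 351.00 mm²); the cylinder at (0.5, 8) does not reach this height (z outside [20, 24]); the cube at (10, 8.5) (footprint 5.5×18) is included at this height (area 99.00 mm²); the cylinder at (3.5, 2) is absent (z outside [2.5, 18.5]); Combining (union): the regions partially overlap — summed areas 450.00 mm² minus the doubly-counted overlap 24.75 mm² gives 425.25 mm² — area = 425.25 mm². At z = 20.64: the 27×13 cube contributes its full rectangle (area 351.00 mm²); the r=8.5 cylinder at (0.5, 8) contributes a regular 6-gon of circumradius 8.5 (area = (6/2)·8.500²·sin(360°/6) = 187.71 mm²); the cube at (10, 8.5) (footprint 5.5×18) is included at this height (area 99.00 mm²); the cylinder at (3.5, 2) is absent (z outside [2.5, 18.5]); Combining (union): the regions partially overlap — summed areas 637.71 mm² minus the doubly-counted overlap 113.14 mm² gives 524.57 mm² — area = 524.57 mm². Checking containment: at z = 20.64 the cross-section extends beyond the z = 19.68 cross-section by about 99.32 mm².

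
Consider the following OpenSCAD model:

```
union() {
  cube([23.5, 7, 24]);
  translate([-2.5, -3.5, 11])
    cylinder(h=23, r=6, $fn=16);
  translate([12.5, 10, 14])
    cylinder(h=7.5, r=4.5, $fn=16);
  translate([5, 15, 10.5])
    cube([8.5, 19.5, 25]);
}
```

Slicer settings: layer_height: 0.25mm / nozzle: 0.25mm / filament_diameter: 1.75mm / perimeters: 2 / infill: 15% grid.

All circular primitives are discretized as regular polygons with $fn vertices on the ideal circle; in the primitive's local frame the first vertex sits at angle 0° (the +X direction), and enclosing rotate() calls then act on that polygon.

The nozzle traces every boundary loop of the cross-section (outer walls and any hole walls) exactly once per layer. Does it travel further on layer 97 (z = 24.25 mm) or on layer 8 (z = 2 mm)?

layer 97 (z = 24.25 mm)

Layer 97 (z = 24.25): the cube does not reach this height (z outside [0, 24]); the r=6 cylinder at (-2.5, -3.5) gives a regular 16-gon of circumradius 6 (constant along its height) (perimeter = 2·16·6.000·sin(180°/16) = 37.46 mm); the cylinder at (12.5, 10) does not reach this height (z outside [14, 21.5]); the 8.5×19.5 cube at (5, 15) contributes its full rectangle (perimeter 56.00 mm); Merging all regions: the 2 present regions are separate (no shared area or edge), so areas and boundary lengths simply add and each stays a separate island — boundary = 93.46 mm. So its perimeter = 93.46 mm. Layer 8 (z = 2): the cube is present — its section is the full 23.5×7 rectangle (perimeter 61.00 mm); the cylinder at (-2.5, -3.5) does not reach this height (z outside [11, 34]); the cylinder at (12.5, 10) does not reach this height (z outside [14, 21.5]); the cube at (5, 15) is absent (z outside [10.5, 35.5]); Combining (union): only the 23.5×7 cube is present, so the union is just that shape — boundary = 61.00 mm. So its perimeter = 61.00 mm. Layer 97 is larger (93.46 vs 61.00 mm).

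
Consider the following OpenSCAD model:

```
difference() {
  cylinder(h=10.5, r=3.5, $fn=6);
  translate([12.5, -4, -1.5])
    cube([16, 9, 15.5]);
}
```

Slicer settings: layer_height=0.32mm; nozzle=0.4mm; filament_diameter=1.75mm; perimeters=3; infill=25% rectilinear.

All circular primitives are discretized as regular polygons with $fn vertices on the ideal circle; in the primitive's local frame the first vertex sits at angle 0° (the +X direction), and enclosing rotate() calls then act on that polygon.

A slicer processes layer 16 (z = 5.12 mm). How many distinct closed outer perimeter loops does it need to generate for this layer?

1

At z = 5.12 mm: the r=3.5 cylinder gives a regular 6-gon of circumradius 3.5 (constant along its height); the cube at (12.5, -4) (footprint 16×9) is included at this height; After the difference (first − rest): starting from the r=3.5 cylinder, the 16×9 cube at (12.5, -4) misses the remaining region (no effect) — 1 connected region. The result has 1 disconnected region.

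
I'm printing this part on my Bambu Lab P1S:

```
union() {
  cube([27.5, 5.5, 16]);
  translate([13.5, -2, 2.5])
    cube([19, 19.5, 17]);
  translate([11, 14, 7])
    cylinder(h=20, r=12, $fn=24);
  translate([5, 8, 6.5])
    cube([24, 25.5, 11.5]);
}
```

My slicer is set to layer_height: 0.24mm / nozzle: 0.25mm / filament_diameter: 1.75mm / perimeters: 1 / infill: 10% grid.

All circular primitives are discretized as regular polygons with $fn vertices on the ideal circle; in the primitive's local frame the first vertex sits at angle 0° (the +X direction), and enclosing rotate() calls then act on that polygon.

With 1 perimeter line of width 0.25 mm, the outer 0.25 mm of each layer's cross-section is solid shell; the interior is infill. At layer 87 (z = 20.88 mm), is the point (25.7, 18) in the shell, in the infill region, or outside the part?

outside

At z = 20.88 mm: the cube does not reach this height (z outside [0, 16]); the cube at (13.5, -2) is not intersected at this z (z outside [2.5, 19.5]); the cylinder at (11, 14): section is a regular 24-gon, circumradius r=12; the cube at (5, 8) is not intersected at this z (z outside [6.5, 18]); Merging all regions: only the r=12 cylinder at (11, 14) is present, so the union is just that shape — 1 connected region. Overall, the cross-section is a single solid region. The nearest boundary edge runs (23.00, 14.00)→(22.59, 17.11); distance from the point to it = 3.23 mm. The point is not inside any of the regions above, so it lies outside the cross-section (3.23 mm from the nearest boundary).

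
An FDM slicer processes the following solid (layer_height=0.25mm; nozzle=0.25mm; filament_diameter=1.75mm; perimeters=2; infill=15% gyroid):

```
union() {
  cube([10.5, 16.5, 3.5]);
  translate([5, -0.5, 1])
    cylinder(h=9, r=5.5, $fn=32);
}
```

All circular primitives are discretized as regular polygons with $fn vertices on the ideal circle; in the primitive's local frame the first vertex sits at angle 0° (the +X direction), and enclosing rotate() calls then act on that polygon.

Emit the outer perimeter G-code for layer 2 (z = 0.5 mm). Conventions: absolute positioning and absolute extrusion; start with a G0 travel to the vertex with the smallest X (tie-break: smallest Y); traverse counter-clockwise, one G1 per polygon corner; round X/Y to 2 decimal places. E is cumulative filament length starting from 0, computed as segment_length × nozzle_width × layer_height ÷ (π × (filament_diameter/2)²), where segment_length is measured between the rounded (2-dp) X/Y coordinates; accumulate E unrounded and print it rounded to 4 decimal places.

At z = 0.5 mm: the cube (footprint 10.5×16.5) is included at this height; the cylinder at (5, -0.5) does not reach this height (z outside [1, 10]); Combining (union): only the 10.5×16.5 cube is present, so the union is just that shape — 1 connected region. The outline is a single polygon with 4 vertices. Extrusion per mm of travel: 0.25 × 0.25 / (π × 0.875²) = 0.025984. Accumulating E over each segment gives final E = 1.4032.

G0 X0.00 Y0.00 Z0.50
G1 X10.50 Y0.00 E0.2728
G1 X10.50 Y16.50 E0.7016
G1 X0.00 Y16.50 E0.9744
G1 X0.00 Y0.00 E1.4032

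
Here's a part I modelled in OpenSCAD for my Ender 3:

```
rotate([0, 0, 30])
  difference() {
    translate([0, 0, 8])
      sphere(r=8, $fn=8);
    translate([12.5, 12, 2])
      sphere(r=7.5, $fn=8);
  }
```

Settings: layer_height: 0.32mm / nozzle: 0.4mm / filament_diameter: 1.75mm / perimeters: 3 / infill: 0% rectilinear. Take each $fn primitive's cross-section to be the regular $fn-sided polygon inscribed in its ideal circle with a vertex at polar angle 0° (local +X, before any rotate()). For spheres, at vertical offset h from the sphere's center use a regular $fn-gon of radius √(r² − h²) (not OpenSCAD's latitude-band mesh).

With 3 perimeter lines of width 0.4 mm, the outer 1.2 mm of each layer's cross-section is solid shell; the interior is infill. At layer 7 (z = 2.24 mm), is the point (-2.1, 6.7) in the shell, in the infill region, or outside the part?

outside

At z = 2.24 mm: the r=8 sphere slices to a regular 8-gon of circumradius 5.552 (√(r²−h²) with h=5.76 from center); the r=7.5 sphere at (12.5, 12) slices to a regular 8-gon of circumradius 7.496 (√(r²−h²) with h=0.24 from center); Taking the first minus the rest: starting from the r=8 sphere, the r=7.5 sphere at (12.5, 12) misses the remaining region (no effect) — 1 connected region; (rotated 30° about Z; rotation is an isometry so areas/perimeters/island counts are preserved). Overall, the cross-section is a single solid region. Undo the 30° rotation: the query point maps to (1.531, 6.852) in the un-rotated model frame. The nearest boundary edge runs (0.00, 5.55)→(3.93, 3.93); distance from the point to it = 1.79 mm. The point is not inside any of the regions above, so it lies outside the cross-section (1.79 mm from the nearest boundary).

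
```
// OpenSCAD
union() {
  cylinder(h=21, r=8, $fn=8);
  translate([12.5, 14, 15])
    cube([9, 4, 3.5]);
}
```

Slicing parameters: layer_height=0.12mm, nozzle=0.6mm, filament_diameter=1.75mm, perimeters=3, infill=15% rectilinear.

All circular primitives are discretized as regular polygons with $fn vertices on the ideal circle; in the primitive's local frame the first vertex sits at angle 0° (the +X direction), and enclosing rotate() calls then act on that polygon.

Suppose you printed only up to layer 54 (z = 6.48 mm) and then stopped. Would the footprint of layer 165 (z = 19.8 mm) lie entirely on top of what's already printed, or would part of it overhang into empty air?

Compare the two slices. At z = 6.48: the cylinder: section is a regular 8-gon, circumradius r=8 (area = (8/2)·8.000²·sin(360°/8) = 181.02 mm²); the cube at (12.5, 14) does not reach this height (z outside [15, 18.5]); Merging all regions: only the r=8 cylinder is present, so the union is just that shape — area = 181.02 mm². At z = 19.8: the r=8 cylinder contributes a regular 8-gon of circumradius 8 (area = (8/2)·8.000²·sin(360°/8) = 181.02 mm²); the cube at (12.5, 14) is absent (z outside [15, 18.5]); Merging all regions: only the r=8 cylinder is present, so the union is just that shape — area = 181.02 mm². Checking containment: the cross-section at z = 19.8 is a subset of the cross-section at z = 6.48.

entirely on top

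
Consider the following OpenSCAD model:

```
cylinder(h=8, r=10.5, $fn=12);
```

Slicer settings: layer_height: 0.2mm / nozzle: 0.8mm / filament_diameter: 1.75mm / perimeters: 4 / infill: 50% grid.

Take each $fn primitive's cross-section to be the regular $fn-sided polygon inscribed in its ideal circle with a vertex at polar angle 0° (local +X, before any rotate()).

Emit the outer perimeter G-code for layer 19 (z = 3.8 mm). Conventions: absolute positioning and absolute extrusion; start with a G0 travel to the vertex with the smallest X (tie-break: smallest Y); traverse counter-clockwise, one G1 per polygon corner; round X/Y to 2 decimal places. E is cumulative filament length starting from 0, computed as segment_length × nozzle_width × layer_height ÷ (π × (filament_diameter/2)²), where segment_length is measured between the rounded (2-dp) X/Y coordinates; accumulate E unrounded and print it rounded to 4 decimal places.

At z = 3.8 mm: the cylinder: section is a regular 12-gon, circumradius r=10.5. The outline is a single polygon with 12 vertices. Extrusion per mm of travel: 0.8 × 0.2 / (π × 0.875²) = 0.066520. Accumulating E over each segment gives final E = 4.3378.

G0 X-10.50 Y0.00 Z3.80
G1 X-9.09 Y-5.25 E0.3616
G1 X-5.25 Y-9.09 E0.7229
G1 X0.00 Y-10.50 E1.0845
G1 X5.25 Y-9.09 E1.4461
G1 X9.09 Y-5.25 E1.8073
G1 X10.50 Y0.00 E2.1689
G1 X9.09 Y5.25 E2.5305
G1 X5.25 Y9.09 E2.8918
G1 X0.00 Y10.50 E3.2534
G1 X-5.25 Y9.09 E3.6150
G1 X-9.09 Y5.25 E3.9762
G1 X-10.50 Y0.00 E4.3378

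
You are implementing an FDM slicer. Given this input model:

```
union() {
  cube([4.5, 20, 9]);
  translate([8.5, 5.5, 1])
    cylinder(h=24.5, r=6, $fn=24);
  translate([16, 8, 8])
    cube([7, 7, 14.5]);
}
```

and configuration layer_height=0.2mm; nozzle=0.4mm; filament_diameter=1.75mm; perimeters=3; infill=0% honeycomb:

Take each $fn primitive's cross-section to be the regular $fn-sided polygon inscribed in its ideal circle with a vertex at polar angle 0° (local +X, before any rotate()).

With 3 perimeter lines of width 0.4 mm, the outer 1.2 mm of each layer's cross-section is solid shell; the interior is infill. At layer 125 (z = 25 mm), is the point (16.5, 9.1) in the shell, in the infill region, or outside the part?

outside

At z = 25 mm: the cube is absent (z outside [0, 9]); the cylinder at (8.5, 5.5): section is a regular 24-gon, circumradius r=6; the cube at (16, 8) is absent (z outside [8, 22.5]); Taking the union: only the r=6 cylinder at (8.5, 5.5) is present, so the union is just that shape — 1 connected region. Overall, the cross-section is a single solid region. The nearest boundary edge runs (14.30, 7.05)→(13.70, 8.50); distance from the point to it = 2.82 mm. The point is not inside any of the regions above, so it lies outside the cross-section (2.82 mm from the nearest boundary).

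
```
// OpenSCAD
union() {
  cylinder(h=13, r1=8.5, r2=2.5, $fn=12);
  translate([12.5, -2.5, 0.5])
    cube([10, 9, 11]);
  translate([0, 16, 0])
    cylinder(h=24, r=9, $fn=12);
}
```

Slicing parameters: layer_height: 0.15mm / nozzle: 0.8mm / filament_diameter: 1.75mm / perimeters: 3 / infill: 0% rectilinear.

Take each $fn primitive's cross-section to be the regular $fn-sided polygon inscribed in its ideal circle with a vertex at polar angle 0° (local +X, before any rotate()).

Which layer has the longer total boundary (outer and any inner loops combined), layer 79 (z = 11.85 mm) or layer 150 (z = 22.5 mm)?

layer 79 (z = 11.85 mm)

Layer 79 (z = 11.85): the cone: at t=0.912 of its height the radius interpolates to r₁+(r₂−r₁)t = 3.031, giving a regular 12-gon of that circumradius (perimeter = 2·12·3.031·sin(180°/12) = 18.83 mm); the cube at (12.5, -2.5) is not intersected at this z (z outside [0.5, 11.5]); the r=9 cylinder at (0, 16) gives a regular 12-gon of circumradius 9 (constant along its height) (perimeter = 2·12·9.000·sin(180°/12) = 55.90 mm); Combining (union): the 2 present regions are separate (no shared area or edge), so areas and boundary lengths simply add and each stays a separate island — boundary = 74.73 mm. So its perimeter = 74.73 mm. Layer 150 (z = 22.5): the cone is absent (z outside [0, 13]); the cube at (12.5, -2.5) does not reach this height (z outside [0.5, 11.5]); the r=9 cylinder at (0, 16) contributes a regular 12-gon of circumradius 9 (perimeter = 2·12·9.000·sin(180°/12) = 55.90 mm); Taking the union: only the r=9 cylinder at (0, 16) is present, so the union is just that shape — boundary = 55.90 mm. So its perimeter = 55.90 mm. Layer 79 is larger (74.73 vs 55.90 mm).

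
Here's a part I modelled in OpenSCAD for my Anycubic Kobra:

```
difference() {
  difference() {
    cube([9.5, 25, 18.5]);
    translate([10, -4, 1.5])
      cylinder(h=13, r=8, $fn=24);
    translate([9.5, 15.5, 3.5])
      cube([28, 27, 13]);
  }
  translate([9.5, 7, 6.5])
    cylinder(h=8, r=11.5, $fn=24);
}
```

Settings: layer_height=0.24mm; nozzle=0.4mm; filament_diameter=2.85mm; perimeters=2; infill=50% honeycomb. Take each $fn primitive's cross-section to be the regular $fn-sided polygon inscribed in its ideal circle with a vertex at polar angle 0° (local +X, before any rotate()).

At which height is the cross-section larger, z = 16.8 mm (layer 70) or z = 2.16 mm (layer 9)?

Layer 70 (z = 16.8): the cube (footprint 9.5×25) is included at this height (area 237.50 mm²); the cylinder at (10, -4) is not intersected at this z (z outside [1.5, 14.5]); the cube at (9.5, 15.5) is not intersected at this z (z outside [3.5, 16.5]); Taking the first minus the rest: none of the subtracted shapes is present at this height, so the 9.5×25 cube is unchanged — area = 237.50 mm²; the cylinder at (9.5, 7) does not reach this height (z outside [6.5, 14.5]); Subtracting the remaining from the first: none of the subtracted shapes is present at this height, so that combined region is unchanged — area = 237.50 mm². So its area = 237.50 mm². Layer 9 (z = 2.16): the 9.5×25 cube contributes its full rectangle (area 237.50 mm²); the cylinder at (10, -4): section is a regular 24-gon, circumradius r=8 (area = (24/2)·8.000²·sin(360°/24) = 198.77 mm²); the cube at (9.5, 15.5) is absent (z outside [3.5, 16.5]); Subtracting the remaining from the first: starting from the 9.5×25 cube (237.50 mm²), the r=8 cylinder at (10, -4) partially overlaps it — only the 17.29 mm² overlap (of its 198.77 mm²) is removed, clipping the outline — area = 220.21 mm²; the cylinder at (9.5, 7) is not intersected at this z (z outside [6.5, 14.5]); Taking the first minus the rest: none of the subtracted shapes is present at this height, so the result so far is unchanged — area = 220.21 mm². So its area = 220.21 mm². Layer 70 is larger (237.50 vs 220.21 mm²).

layer 70 (z = 16.8 mm)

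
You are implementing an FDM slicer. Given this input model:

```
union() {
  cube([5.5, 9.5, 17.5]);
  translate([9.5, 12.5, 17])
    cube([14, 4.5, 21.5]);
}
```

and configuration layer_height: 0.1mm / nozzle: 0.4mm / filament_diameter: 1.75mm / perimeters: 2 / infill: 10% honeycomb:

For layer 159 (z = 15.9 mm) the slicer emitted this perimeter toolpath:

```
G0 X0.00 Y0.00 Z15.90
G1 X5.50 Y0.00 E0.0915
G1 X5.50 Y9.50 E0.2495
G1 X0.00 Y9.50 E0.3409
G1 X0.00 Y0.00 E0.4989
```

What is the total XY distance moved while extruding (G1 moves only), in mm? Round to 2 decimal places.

30.00 mm

Sum the Euclidean lengths of each G1 segment: total = 30.00 mm.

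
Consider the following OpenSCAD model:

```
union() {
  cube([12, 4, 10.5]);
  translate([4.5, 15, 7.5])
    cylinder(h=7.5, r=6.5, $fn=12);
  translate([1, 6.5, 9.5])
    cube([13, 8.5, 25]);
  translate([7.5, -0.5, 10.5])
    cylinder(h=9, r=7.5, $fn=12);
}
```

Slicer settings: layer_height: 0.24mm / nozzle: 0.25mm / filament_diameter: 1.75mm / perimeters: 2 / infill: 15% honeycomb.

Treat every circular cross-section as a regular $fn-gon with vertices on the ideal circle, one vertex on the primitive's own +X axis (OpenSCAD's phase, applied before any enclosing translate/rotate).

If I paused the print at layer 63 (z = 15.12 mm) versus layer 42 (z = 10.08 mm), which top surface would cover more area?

layer 63 (z = 15.12 mm)

Layer 63 (z = 15.12): the cube is absent (z outside [0, 10.5]); the cylinder at (4.5, 15) does not reach this height (z outside [7.5, 15]); the cube at (1, 6.5) (footprint 13×8.5) is included at this height (area 110.50 mm²); the cylinder at (7.5, -0.5): section is a regular 12-gon, circumradius r=7.5 (area = (12/2)·7.500²·sin(360°/12) = 168.75 mm²); Taking the union: the regions partially overlap — summed areas 279.25 mm² minus the doubly-counted overlap 0.93 mm² gives 278.32 mm² — area = 278.32 mm². So its area = 278.32 mm². Layer 42 (z = 10.08): the cube is present — its section is the full 12×4 rectangle (area 48.00 mm²); the r=6.5 cylinder at (4.5, 15) gives a regular 12-gon of circumradius 6.5 (constant along its height) (area = (12/2)·6.500²·sin(360°/12) = 126.75 mm²); the 13×8.5 cube at (1, 6.5) contributes its full rectangle (area 110.50 mm²); the cylinder at (7.5, -0.5) is not intersected at this z (z outside [10.5, 19.5]); Combining (union): the regions partially overlap — summed areas 285.25 mm² minus the doubly-counted overlap 52.77 mm² gives 232.48 mm² — area = 232.48 mm². So its area = 232.48 mm². Layer 63 is larger (278.32 vs 232.48 mm²).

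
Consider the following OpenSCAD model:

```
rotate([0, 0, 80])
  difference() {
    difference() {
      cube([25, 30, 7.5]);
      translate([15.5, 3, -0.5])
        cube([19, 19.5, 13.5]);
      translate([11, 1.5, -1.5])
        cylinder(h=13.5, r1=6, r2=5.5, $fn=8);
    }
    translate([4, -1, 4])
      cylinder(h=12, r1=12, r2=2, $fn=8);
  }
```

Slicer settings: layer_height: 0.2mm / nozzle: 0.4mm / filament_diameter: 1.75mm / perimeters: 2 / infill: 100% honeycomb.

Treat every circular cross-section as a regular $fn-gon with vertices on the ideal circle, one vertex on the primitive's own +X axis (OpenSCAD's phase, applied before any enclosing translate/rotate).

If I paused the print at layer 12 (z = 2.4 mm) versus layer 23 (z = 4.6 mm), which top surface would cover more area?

Layer 12 (z = 2.4): the cube is present — its section is the full 25×30 rectangle (area 750.00 mm²); the cube at (15.5, 3) is present — its section is the full 19×19.5 rectangle (area 370.50 mm²); the cone at (11, 1.5): at t=0.289 of its height the radius interpolates to r₁+(r₂−r₁)t = 5.856, giving a regular 8-gon of that circumradius (area = (8/2)·5.856²·sin(360°/8) = 96.98 mm²); Subtracting the remaining from the first: starting from the 25×30 cube (750.00 mm²), the 19×19.5 cube at (15.5, 3) partially overlaps it — only the 185.25 mm² overlap (of its 370.50 mm²) is removed, clipping the outline; the cone at (11, 1.5) partially overlaps it — only the 64.47 mm² overlap (of its 96.98 mm²) is removed, clipping the outline — area = 500.28 mm²; the cone at (4, -1) is absent (z outside [4, 16]); Subtracting the remaining from the first: none of the subtracted shapes is present at this height, so the result so far is unchanged — area = 500.28 mm²; (whole slice rotated 80° about Z — lengths, areas and connectivity unchanged). So its area = 500.28 mm². Layer 23 (z = 4.6): the 25×30 cube contributes its full rectangle (area 750.00 mm²); the 19×19.5 cube at (15.5, 3) contributes its full rectangle (area 370.50 mm²); the cone at (11, 1.5) contributes a regular 8-gon of circumradius 5.774 (interpolated between r1=6 and r2=5.5 at t=0.452) (area = (8/2)·5.774²·sin(360°/8) = 94.30 mm²); Subtracting the remaining from the first: starting from the 25×30 cube (750.00 mm²), the 19×19.5 cube at (15.5, 3) partially overlaps it — only the 185.25 mm² overlap (of its 370.50 mm²) is removed, clipping the outline; the cone at (11, 1.5) partially overlaps it — only the 63.03 mm² overlap (of its 94.30 mm²) is removed, clipping the outline — area = 501.72 mm²; the cone at (4, -1): at t=0.050 of its height the radius interpolates to r₁+(r₂−r₁)t = 11.500, giving a regular 8-gon of that circumradius (area = (8/2)·11.500²·sin(360°/8) = 374.06 mm²); After the difference (first − rest): starting from that combined region (501.72 mm²), the cone at (4, -1) partially overlaps it — only the 70.66 mm² overlap (of its 374.06 mm²) is removed, clipping the outline — area = 431.06 mm²; (rotated 80° about Z; rotation is an isometry so areas/perimeters/island counts are preserved). So its area = 431.06 mm². Layer 12 is larger (500.28 vs 431.06 mm²).

layer 12 (z = 2.4 mm)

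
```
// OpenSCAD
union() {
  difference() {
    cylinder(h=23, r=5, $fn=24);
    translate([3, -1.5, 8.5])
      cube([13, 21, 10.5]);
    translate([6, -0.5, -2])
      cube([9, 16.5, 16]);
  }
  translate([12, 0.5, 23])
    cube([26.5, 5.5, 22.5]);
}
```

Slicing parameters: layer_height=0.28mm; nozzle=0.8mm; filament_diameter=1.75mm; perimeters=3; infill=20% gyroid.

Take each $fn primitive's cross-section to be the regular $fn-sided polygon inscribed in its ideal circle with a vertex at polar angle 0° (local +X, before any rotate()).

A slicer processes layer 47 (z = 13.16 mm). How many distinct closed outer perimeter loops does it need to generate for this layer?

At z = 13.16 mm: the cylinder: section is a regular 24-gon, circumradius r=5; the cube at (3, -1.5) (footprint 13×21) is included at this height; the 9×16.5 cube at (6, -0.5) contributes its full rectangle; After the difference (first − rest): starting from the r=5 cylinder, the 13×21 cube at (3, -1.5) partially overlaps it — only the 8.31 mm² overlap (of its 273.00 mm²) is removed, clipping the outline; the 9×16.5 cube at (6, -0.5) misses the remaining region (no effect) — 1 connected region; the cube at (12, 0.5) does not reach this height (z outside [23, 45.5]); Taking the union: only the result so far is present, so the union is just that shape — 1 connected region. The result has 1 disconnected region.

1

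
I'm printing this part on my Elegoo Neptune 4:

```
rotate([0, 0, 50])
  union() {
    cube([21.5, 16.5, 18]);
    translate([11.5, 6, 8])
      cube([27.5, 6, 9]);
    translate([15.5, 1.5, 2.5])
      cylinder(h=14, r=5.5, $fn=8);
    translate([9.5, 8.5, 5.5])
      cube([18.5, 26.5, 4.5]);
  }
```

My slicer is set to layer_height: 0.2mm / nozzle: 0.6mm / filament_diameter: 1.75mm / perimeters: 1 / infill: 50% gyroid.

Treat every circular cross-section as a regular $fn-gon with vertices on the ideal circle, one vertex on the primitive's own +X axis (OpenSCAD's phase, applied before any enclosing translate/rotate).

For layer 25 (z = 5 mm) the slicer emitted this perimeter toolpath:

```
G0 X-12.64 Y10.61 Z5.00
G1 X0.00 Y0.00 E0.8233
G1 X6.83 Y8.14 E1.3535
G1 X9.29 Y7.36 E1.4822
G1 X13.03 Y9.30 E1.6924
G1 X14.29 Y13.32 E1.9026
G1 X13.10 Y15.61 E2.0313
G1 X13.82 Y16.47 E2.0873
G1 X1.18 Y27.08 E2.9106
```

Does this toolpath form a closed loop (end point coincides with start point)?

Start point (G0): (-12.64, 10.61). End point (last G1): the path does not return to the start — open.

no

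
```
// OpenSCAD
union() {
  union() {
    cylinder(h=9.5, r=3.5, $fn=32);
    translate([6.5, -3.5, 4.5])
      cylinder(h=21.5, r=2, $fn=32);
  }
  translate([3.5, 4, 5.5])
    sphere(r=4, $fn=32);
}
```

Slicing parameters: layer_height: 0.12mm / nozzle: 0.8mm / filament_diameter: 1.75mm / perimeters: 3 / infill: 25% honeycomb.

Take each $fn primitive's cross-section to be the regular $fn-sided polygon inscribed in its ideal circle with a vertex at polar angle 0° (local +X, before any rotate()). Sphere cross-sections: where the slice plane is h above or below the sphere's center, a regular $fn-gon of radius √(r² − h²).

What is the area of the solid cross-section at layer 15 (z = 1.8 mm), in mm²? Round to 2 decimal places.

At z = 1.8 mm: the cylinder: section is a regular 32-gon, circumradius r=3.5 (area = (32/2)·3.500²·sin(360°/32) = 38.24 mm²); the cylinder at (6.5, -3.5) is not intersected at this z (z outside [4.5, 26]); Combining (union): only the r=3.5 cylinder is present, so the union is just that shape — area = 38.24 mm²; the r=4 sphere at (3.5, 4) slices to a regular 32-gon of circumradius 1.520 (√(r²−h²) with h=3.7 from center) (area = (32/2)·1.520²·sin(360°/32) = 7.21 mm²); Combining (union): the 2 present regions are separate (no shared area or edge), so areas and boundary lengths simply add and each stays a separate island — area = 45.45 mm². Overall, the cross-section has 2 separate islands. Net area = 45.45 mm².

45.45 mm²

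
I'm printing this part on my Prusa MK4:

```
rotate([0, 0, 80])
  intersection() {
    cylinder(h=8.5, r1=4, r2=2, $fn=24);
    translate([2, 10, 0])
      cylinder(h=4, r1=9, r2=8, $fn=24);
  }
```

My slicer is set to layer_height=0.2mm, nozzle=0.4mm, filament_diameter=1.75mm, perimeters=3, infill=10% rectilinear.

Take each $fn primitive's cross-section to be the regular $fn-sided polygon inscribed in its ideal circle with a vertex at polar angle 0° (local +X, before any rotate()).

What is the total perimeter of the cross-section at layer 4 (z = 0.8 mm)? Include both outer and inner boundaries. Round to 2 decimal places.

At z = 0.8 mm: the cone contributes a regular 24-gon of circumradius 3.812 (interpolated between r1=4 and r2=2 at t=0.094) (perimeter = 2·24·3.812·sin(180°/24) = 23.88 mm); the cone at (2, 10) (r1=9→r2=8) has section circumradius 8.800 here — a regular 24-gon (perimeter = 2·24·8.800·sin(180°/24) = 55.13 mm); Keeping only the common overlap: the cone at (2, 10) partially overlaps the cone; clipping to the common part keeps 10.40 mm² — boundary = 14.13 mm; (whole slice rotated 80° about Z — lengths, areas and connectivity unchanged). Overall, the cross-section is a single solid region. Total boundary length (outer) = 14.13 mm.

14.13 mm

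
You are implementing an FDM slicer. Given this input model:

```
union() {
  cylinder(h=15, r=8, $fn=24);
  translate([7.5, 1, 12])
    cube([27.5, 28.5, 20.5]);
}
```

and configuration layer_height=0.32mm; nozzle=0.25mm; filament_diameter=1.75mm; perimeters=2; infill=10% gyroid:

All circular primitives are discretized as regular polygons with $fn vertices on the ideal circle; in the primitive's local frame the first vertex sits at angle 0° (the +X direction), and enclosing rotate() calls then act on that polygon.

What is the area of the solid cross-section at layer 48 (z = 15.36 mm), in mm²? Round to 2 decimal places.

At z = 15.36 mm: the cylinder is not intersected at this z (z outside [0, 15]); the 27.5×28.5 cube at (7.5, 1) contributes its full rectangle (area 783.75 mm²); Merging all regions: only the 27.5×28.5 cube at (7.5, 1) is present, so the union is just that shape — area = 783.75 mm². Overall, the cross-section is a single solid region. Net area = 783.75 mm².

783.75 mm²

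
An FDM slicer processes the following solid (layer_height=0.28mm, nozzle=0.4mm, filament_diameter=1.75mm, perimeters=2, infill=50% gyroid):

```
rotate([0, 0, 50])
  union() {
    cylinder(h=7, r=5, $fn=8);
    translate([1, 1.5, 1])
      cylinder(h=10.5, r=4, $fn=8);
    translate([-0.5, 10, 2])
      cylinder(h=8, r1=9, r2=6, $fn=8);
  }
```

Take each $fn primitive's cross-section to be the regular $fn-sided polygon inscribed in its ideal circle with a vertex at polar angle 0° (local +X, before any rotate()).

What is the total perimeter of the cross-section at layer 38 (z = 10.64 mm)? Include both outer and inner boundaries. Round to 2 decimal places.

At z = 10.64 mm: the cylinder is not intersected at this z (z outside [0, 7]); the r=4 cylinder at (1, 1.5) contributes a regular 8-gon of circumradius 4 (perimeter = 2·8·4.000·sin(180°/8) = 24.49 mm); the cone at (-0.5, 10) is absent (z outside [2, 10]); Merging all regions: only the r=4 cylinder at (1, 1.5) is present, so the union is just that shape — boundary = 24.49 mm; (whole slice rotated 50° about Z — lengths, areas and connectivity unchanged). Overall, the cross-section is a single solid region. Total boundary length (outer) = 24.49 mm.

24.49 mm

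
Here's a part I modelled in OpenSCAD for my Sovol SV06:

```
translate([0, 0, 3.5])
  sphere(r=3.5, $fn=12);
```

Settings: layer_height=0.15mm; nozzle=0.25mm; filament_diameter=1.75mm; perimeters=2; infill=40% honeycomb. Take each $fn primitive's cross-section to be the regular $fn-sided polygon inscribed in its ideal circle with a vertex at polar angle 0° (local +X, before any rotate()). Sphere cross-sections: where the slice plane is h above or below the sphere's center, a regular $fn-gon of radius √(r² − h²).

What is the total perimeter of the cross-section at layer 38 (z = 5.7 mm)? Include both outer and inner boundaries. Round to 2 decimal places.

16.91 mm

At z = 5.7 mm: the r=3.5 sphere slices to a regular 12-gon of circumradius 2.722 (√(r²−h²) with h=2.2 from center) (perimeter = 2·12·2.722·sin(180°/12) = 16.91 mm). Overall, the cross-section is a single solid region. Total boundary length (outer) = 16.91 mm.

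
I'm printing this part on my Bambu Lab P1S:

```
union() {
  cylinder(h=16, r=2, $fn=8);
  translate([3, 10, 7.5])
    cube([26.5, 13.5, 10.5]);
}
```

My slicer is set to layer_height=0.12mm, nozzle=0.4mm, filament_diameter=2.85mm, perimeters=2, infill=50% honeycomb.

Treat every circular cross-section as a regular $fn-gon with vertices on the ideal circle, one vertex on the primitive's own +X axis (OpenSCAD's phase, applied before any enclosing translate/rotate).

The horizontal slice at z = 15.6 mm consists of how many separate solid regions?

2

At z = 15.6 mm: the r=2 cylinder gives a regular 8-gon of circumradius 2 (constant along its height); the 26.5×13.5 cube at (3, 10) contributes its full rectangle; Combining (union): the 2 present regions are separate (no shared area or edge), so areas and boundary lengths simply add and each stays a separate island — 2 connected regions. The result has 2 disconnected regions.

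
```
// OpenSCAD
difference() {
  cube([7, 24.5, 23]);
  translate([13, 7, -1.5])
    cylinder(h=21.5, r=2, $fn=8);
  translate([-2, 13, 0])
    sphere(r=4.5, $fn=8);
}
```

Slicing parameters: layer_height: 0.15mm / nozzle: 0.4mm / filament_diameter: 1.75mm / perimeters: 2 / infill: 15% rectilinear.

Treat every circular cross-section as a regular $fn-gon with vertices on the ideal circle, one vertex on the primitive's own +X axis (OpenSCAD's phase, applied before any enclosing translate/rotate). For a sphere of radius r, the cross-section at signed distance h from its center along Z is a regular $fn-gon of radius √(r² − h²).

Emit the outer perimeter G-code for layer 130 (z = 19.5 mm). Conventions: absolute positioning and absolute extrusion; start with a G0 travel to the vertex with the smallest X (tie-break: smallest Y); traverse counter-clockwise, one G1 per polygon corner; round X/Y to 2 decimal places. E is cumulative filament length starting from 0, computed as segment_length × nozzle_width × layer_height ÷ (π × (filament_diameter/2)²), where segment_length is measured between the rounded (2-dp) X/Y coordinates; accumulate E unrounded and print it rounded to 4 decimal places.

At z = 19.5 mm: the cube (footprint 7×24.5) is included at this height; the cylinder at (13, 7): section is a regular 8-gon, circumradius r=2; the sphere at (-2, 13) is absent (|z−center|=19.500 > r=4.5); Taking the first minus the rest: starting from the 7×24.5 cube, the r=2 cylinder at (13, 7) misses the remaining region (no effect) — 1 connected region. The outline is a single polygon with 4 vertices. Extrusion per mm of travel: 0.4 × 0.15 / (π × 0.875²) = 0.024945. Accumulating E over each segment gives final E = 1.5715.

G0 X0.00 Y0.00 Z19.50
G1 X7.00 Y0.00 E0.1746
G1 X7.00 Y24.50 E0.7858
G1 X0.00 Y24.50 E0.9604
G1 X0.00 Y0.00 E1.5715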